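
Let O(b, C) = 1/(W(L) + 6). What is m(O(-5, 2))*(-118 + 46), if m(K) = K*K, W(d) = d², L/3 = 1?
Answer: -8/25 ≈ -0.32000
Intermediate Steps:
L = 3 (L = 3*1 = 3)
O(b, C) = 1/15 (O(b, C) = 1/(3² + 6) = 1/(9 + 6) = 1/15)
m(K) = K²
m(O(-5, 2))*(-118 + 46) = (1/15)²*(-118 + 46) = (1/225)*(-72) = -8/25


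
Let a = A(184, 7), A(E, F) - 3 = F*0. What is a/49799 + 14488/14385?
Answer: 721531067/716358615 ≈ 1.0072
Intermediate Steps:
A(E, F) = 3 (A(E, F) = 3 + F*0 = 3 + 0 = 3)
a = 3
a/49799 + 14488/14385 = 3/49799 + 14488/14385 = 721531067/716358615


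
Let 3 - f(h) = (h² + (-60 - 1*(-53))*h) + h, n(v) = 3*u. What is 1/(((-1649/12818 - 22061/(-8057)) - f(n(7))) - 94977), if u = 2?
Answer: -6074978/576985557975 ≈ -1.0529e-5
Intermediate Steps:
n(v) = 6 (n(v) = 3*2 = 6)
f(h) = 3 - h² + 6*h (f(h) = 3 - ((h² + (-60 - 1*(-53))*h) + h) = 3 - ((h² + (-60 + 53)*h) + h) = 3 - ((h² - 7*h) + h) = 3 - (h² - 6*h) = 3 + (-h² + 6*h) = 3 - h² + 6*h)
1/(((-1649/12818 - 22061/(-8057)) - f(n(7))) - 94977) = 1/(((-1649/12818 - 22061/(-8057)) - (3 - 1*6² + 6*6)) - 94977) = 1/(((-1649*1/12818 - 22061*(-1/8057)) - (3 - 1*36 + 36)) - 94977) = 1/(((-97/754 + 22061/8057) - (3 - 36 + 36)) - 94977) = 1/((15852465/6074978 - 1*3) - 94977) = 1/((15852465/6074978 - 3) - 94977) = 1/(-2372469/6074978 - 94977) = 1/(-576985557975/6074978) = -6074978/576985557975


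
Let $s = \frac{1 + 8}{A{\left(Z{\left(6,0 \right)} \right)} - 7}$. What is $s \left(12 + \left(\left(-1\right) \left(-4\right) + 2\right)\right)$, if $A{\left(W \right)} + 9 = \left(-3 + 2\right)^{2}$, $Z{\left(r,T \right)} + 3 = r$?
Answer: $- \frac{54}{5} \approx -10.8$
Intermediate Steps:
$Z{\left(r,T \right)} = -3 + r$
$A{\left(W \right)} = -8$ ($A{\left(W \right)} = -9 + \left(-3 + 2\right)^{2} = -9 + \left(-1\right)^{2} = -9 + 1 = -8$)
$s = - \frac{3}{5}$ ($s = \frac{1 + 8}{-8 - 7} = \frac{9}{-15} = 9 \left(- \frac{1}{15}\right) = - \frac{3}{5} \approx -0.6$)
$s \left(12 + \left(\left(-1\right) \left(-4\right) + 2\right)\right) = - \frac{3 \left(12 + \left(\left(-1\right) \left(-4\right) + 2\right)\right)}{5} = - \frac{3 \left(12 + \left(4 + 2\right)\right)}{5} = - \frac{3 \left(12 + 6\right)}{5} = \left(- \frac{3}{5}\right) 18 = - \frac{54}{5}$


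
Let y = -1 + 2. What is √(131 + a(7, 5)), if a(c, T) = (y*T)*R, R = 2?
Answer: √141 ≈ 11.874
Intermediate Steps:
y = 1
a(c, T) = 2*T (a(c, T) = (1*T)*2 = T*2 = 2*T)
√(131 + a(7, 5)) = √(131 + 2*5) = √(131 + 10) = √141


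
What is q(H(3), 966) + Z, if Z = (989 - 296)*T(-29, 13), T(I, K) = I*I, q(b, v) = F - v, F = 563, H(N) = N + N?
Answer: 582410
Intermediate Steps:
H(N) = 2*N
q(b, v) = 563 - v
T(I, K) = I²
Z = 582813 (Z = (989 - 296)*(-29)² = 693*841 = 582813)
q(H(3), 966) + Z = (563 - 1*966) + 582813 = (563 - 966) + 582813 = -403 + 582813 = 582410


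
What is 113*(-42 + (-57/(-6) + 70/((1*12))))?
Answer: -9040/3 ≈ -3013.3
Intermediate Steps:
113*(-42 + (-57/(-6) + 70/((1*12)))) = 113*(-42 + (-57*(-1/6) + 70/12)) = 113*(-42 + (19/2 + 70*(1/12))) = 113*(-42 + (19/2 + 35/6)) = 113*(-42 + 46/3) = 113*(-80/3) = -9040/3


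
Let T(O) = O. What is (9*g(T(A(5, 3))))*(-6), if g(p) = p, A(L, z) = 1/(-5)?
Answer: 54/5 ≈ 10.800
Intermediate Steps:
A(L, z) = -1/5
(9*g(T(A(5, 3))))*(-6) = (9*(-1/5))*(-6) = -9/5*(-6) = 54/5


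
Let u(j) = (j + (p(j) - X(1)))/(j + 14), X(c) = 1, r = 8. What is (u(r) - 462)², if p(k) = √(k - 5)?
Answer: (10157 - √3)²/484 ≈ 2.1308e+5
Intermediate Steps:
p(k) = √(-5 + k)
u(j) = (-1 + j + √(-5 + j))/(14 + j) (u(j) = (j + (√(-5 + j) - 1*1))/(j + 14) = (j + (√(-5 + j) - 1))/(14 + j) = (j + (-1 + √(-5 + j)))/(14 + j) = (-1 + j + √(-5 + j))/(14 + j))
(u(r) - 462)² = ((-1 + 8 + √(-5 + 8))/(14 + 8) - 462)² = ((-1 + 8 + √3)/22 - 462)² = ((7 + √3)/22 - 462)² = ((7/22 + √3/22) - 462)² = (-10157/22 + √3/22)²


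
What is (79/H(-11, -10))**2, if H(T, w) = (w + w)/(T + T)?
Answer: 755161/100 ≈ 7551.6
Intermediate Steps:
H(T, w) = w/T (H(T, w) = (2*w)/((2*T)) = (2*w)*(1/(2*T)) = w/T)
(79/H(-11, -10))**2 = (79/((-10/(-11))))**2 = (79/((-10*(-1/11))))**2 = (79/(10/11))**2 = (79*(11/10))**2 = (869/10)**2 = 755161/100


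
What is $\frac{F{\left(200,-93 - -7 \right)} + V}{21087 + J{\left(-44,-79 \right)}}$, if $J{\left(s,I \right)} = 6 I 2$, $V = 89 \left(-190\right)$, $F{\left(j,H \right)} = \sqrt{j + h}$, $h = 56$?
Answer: $- \frac{16894}{20139} \approx -0.83887$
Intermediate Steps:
$F{\left(j,H \right)} = \sqrt{56 + j}$ ($F{\left(j,H \right)} = \sqrt{j + 56} = \sqrt{56 + j}$)
$V = -16910$
$J{\left(s,I \right)} = 12 I$
$\frac{F{\left(200,-93 - -7 \right)} + V}{21087 + J{\left(-44,-79 \right)}} = \frac{\sqrt{56 + 200} - 16910}{21087 + 12 \left(-79\right)} = \frac{\sqrt{256} - 16910}{21087 - 948} = \frac{16 - 16910}{20139} = \left(-16894\right) \frac{1}{20139} = - \frac{16894}{20139}$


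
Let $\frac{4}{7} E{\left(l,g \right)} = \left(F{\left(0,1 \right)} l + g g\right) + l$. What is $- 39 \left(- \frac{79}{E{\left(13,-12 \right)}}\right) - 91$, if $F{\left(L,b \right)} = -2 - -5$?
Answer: $- \frac{28132}{343} \approx -82.017$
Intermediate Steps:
$F{\left(L,b \right)} = 3$ ($F{\left(L,b \right)} = -2 + 5 = 3$)
$E{\left(l,g \right)} = 7 l + \frac{7 g^{2}}{4}$ ($E{\left(l,g \right)} = \frac{7 \left(\left(3 l + g g\right) + l\right)}{4} = \frac{7 \left(\left(3 l + g^{2}\right) + l\right)}{4} = \frac{7 \left(\left(g^{2} + 3 l\right) + l\right)}{4} = \frac{7 \left(g^{2} + 4 l\right)}{4} = 7 l + \frac{7 g^{2}}{4}$)
$- 39 \left(- \frac{79}{E{\left(13,-12 \right)}}\right) - 91 = - 39 \left(- \frac{79}{7 \cdot 13 + \frac{7 \left(-12\right)^{2}}{4}}\right) - 91 = - 39 \left(- \frac{79}{91 + \frac{7}{4} \cdot 144}\right) - 91 = - 39 \left(- \frac{79}{91 + 252}\right) - 91 = - 39 \left(- \frac{79}{343}\right) - 91 = - 39 \left(\left(-79\right) \frac{1}{343}\right) - 91 = \left(-39\right) \left(- \frac{79}{343}\right) - 91 = \frac{3081}{343} - 91 = - \frac{28132}{343}$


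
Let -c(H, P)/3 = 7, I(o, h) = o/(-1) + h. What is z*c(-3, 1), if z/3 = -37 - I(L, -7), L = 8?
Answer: 1386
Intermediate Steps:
I(o, h) = h - o (I(o, h) = o*(-1) + h = -o + h = h - o)
c(H, P) = -21 (c(H, P) = -3*7 = -21)
z = -66 (z = 3*(-37 - (-7 - 1*8)) = 3*(-37 - (-7 - 8)) = 3*(-37 - 1*(-15)) = 3*(-37 + 15) = 3*(-22) = -66)
z*c(-3, 1) = -66*(-21) = 1386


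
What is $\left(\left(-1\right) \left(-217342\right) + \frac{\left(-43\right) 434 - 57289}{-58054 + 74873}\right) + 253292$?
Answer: $\frac{7915517295}{16819} \approx 4.7063 \cdot 10^{5}$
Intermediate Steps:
$\left(\left(-1\right) \left(-217342\right) + \frac{\left(-43\right) 434 - 57289}{-58054 + 74873}\right) + 253292 = \left(217342 + \frac{-18662 - 57289}{16819}\right) + 253292 = \left(217342 - \frac{75951}{16819}\right) + 253292 = \frac{3655399147}{16819} + 253292 = \frac{7915517295}{16819}$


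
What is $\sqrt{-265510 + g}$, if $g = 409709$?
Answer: $\sqrt{144199} \approx 379.74$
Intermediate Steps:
$\sqrt{-265510 + g} = \sqrt{-265510 + 409709} = \sqrt{144199}$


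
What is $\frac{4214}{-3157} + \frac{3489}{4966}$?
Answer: $- \frac{1415993}{2239666} \approx -0.63223$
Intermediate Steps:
$\frac{4214}{-3157} + \frac{3489}{4966} = 4214 \left(- \frac{1}{3157}\right) + 3489 \cdot \frac{1}{4966} = - \frac{602}{451} + \frac{3489}{4966} = - \frac{1415993}{2239666}$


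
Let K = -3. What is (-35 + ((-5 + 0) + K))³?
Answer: -79507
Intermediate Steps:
(-35 + ((-5 + 0) + K))³ = (-35 + ((-5 + 0) - 3))³ = (-35 + (-5 - 3))³ = (-35 - 8)³ = (-43)³ = -79507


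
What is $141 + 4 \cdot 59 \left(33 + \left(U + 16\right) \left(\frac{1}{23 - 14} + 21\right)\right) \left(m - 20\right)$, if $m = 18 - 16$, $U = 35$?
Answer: $-4713723$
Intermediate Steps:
$m = 2$ ($m = 18 - 16 = 2$)
$141 + 4 \cdot 59 \left(33 + \left(U + 16\right) \left(\frac{1}{23 - 14} + 21\right)\right) \left(m - 20\right) = 141 + 4 \cdot 59 \left(33 + \left(35 + 16\right) \left(\frac{1}{23 - 14} + 21\right)\right) \left(2 - 20\right) = 141 + 236 \left(33 + 51 \left(\frac{1}{9} + 21\right)\right) \left(-18\right) = 141 + 236 \left(33 + 51 \cdot \frac{190}{9}\right) \left(-18\right) = 141 + 236 \left(33 + \frac{3230}{3}\right) \left(-18\right) = 141 + 236 \cdot \frac{3329}{3} \left(-18\right) = 141 + 236 \left(-19974\right) = 141 - 4713864 = -4713723$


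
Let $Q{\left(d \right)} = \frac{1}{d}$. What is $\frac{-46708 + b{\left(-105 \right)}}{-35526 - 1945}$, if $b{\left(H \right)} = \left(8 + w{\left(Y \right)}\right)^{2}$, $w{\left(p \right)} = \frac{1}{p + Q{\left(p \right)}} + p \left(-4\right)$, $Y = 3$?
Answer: $\frac{4669431}{3747100} \approx 1.2461$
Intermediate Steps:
$w{\left(p \right)} = \frac{1}{p + \frac{1}{p}} - 4 p$ ($w{\left(p \right)} = \frac{1}{p + \frac{1}{p}} + p \left(-4\right) = \frac{1}{p + \frac{1}{p}} - 4 p$)
$b{\left(H \right)} = \frac{1369}{100}$ ($b{\left(H \right)} = \left(8 - \frac{3 \left(3 + 4 \cdot 3^{2}\right)}{1 + 3^{2}}\right)^{2} = \left(8 - \frac{3 \left(3 + 4 \cdot 9\right)}{1 + 9}\right)^{2} = \left(8 - \frac{3 \left(3 + 36\right)}{10}\right)^{2} = \left(8 - 3 \cdot \frac{1}{10} \cdot 39\right)^{2} = \left(8 - \frac{117}{10}\right)^{2} = \left(- \frac{37}{10}\right)^{2} = \frac{1369}{100}$)
$\frac{-46708 + b{\left(-105 \right)}}{-35526 - 1945} = \frac{-46708 + \frac{1369}{100}}{-35526 - 1945} = - \frac{4669431}{100 \left(-37471\right)} = \left(- \frac{4669431}{100}\right) \left(- \frac{1}{37471}\right) = \frac{4669431}{3747100}$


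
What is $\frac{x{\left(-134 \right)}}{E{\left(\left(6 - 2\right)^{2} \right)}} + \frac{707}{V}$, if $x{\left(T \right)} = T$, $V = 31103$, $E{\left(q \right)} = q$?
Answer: $- \frac{2078245}{248824} \approx -8.3523$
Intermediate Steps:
$\frac{x{\left(-134 \right)}}{E{\left(\left(6 - 2\right)^{2} \right)}} + \frac{707}{V} = - \frac{134}{\left(6 - 2\right)^{2}} + \frac{707}{31103} = - \frac{134}{4^{2}} + 707 \cdot \frac{1}{31103} = - \frac{134}{16} + \frac{707}{31103} = \left(-134\right) \frac{1}{16} + \frac{707}{31103} = - \frac{67}{8} + \frac{707}{31103} = - \frac{2078245}{248824}$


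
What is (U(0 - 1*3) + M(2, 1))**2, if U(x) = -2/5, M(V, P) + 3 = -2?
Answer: 729/25 ≈ 29.160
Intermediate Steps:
M(V, P) = -5 (M(V, P) = -3 - 2 = -5)
U(x) = -2/5 (U(x) = -2*1/5 = -2/5)
(U(0 - 1*3) + M(2, 1))**2 = (-2/5 - 5)**2 = (-27/5)**2 = 729/25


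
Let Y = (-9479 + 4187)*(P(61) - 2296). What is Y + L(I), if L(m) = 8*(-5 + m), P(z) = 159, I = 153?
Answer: 11310188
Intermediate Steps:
L(m) = -40 + 8*m
Y = 11309004 (Y = (-9479 + 4187)*(159 - 2296) = -5292*(-2137) = 11309004)
Y + L(I) = 11309004 + (-40 + 8*153) = 11309004 + (-40 + 1224) = 11309004 + 1184 = 11310188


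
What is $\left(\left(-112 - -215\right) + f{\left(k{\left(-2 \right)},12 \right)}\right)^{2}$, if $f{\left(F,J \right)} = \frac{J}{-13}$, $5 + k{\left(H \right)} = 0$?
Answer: $\frac{1760929}{169} \approx 10420.0$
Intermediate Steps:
$k{\left(H \right)} = -5$ ($k{\left(H \right)} = -5 + 0 = -5$)
$f{\left(F,J \right)} = - \frac{J}{13}$ ($f{\left(F,J \right)} = J \left(- \frac{1}{13}\right) = - \frac{J}{13}$)
$\left(\left(-112 - -215\right) + f{\left(k{\left(-2 \right)},12 \right)}\right)^{2} = \left(\left(-112 - -215\right) - \frac{12}{13}\right)^{2} = \left(\left(-112 + 215\right) - \frac{12}{13}\right)^{2} = \left(103 - \frac{12}{13}\right)^{2} = \left(\frac{1327}{13}\right)^{2} = \frac{1760929}{169}$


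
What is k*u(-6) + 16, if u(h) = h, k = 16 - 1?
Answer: -74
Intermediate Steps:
k = 15
k*u(-6) + 16 = 15*(-6) + 16 = -90 + 16 = -74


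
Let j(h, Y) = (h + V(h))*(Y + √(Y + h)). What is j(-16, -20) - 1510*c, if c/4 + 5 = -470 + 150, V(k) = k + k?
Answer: 1963960 - 288*I ≈ 1.964e+6 - 288.0*I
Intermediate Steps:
V(k) = 2*k
c = -1300 (c = -20 + 4*(-470 + 150) = -20 + 4*(-320) = -20 - 1280 = -1300)
j(h, Y) = 3*h*(Y + √(Y + h)) (j(h, Y) = (h + 2*h)*(Y + √(Y + h)) = (3*h)*(Y + √(Y + h)) = 3*h*(Y + √(Y + h)))
j(-16, -20) - 1510*c = 3*(-16)*(-20 + √(-20 - 16)) - 1510*(-1300) = 3*(-16)*(-20 + √(-36)) + 1963000 = 3*(-16)*(-20 + 6*I) + 1963000 = (960 - 288*I) + 1963000 = 1963960 - 288*I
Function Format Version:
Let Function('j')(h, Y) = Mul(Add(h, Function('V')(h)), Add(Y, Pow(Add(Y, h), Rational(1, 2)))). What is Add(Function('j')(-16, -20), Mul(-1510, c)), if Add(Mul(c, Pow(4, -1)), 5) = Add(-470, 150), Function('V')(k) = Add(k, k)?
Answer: Add(1963960, Mul(-288, I)) ≈ Add(1.9640e+6, Mul(-288.00, I))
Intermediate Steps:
Function('V')(k) = Mul(2, k)
c = -1300 (c = Add(-20, Mul(4, Add(-470, 150))) = Add(-20, Mul(4, -320)) = Add(-20, -1280) = -1300)
Function('j')(h, Y) = Mul(3, h, Add(Y, Pow(Add(Y, h), Rational(1, 2)))) (Function('j')(h, Y) = Mul(Add(h, Mul(2, h)), Add(Y, Pow(Add(Y, h), Rational(1, 2)))) = Mul(Mul(3, h), Add(Y, Pow(Add(Y, h), Rational(1, 2)))) = Mul(3, h, Add(Y, Pow(Add(Y, h), Rational(1, 2)))))
Add(Function('j')(-16, -20), Mul(-1510, c)) = Add(Mul(3, -16, Add(-20, Pow(Add(-20, -16), Rational(1, 2)))), Mul(-1510, -1300)) = Add(Mul(3, -16, Add(-20, Pow(-36, Rational(1, 2)))), 1963000) = Add(Mul(3, -16, Add(-20, Mul(6, I))), 1963000) = Add(Add(960, Mul(-288, I)), 1963000) = Add(1963960, Mul(-288, I))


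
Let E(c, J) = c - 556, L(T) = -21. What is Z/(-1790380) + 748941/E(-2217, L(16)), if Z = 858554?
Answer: -671634878911/2482361870 ≈ -270.56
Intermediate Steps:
E(c, J) = -556 + c
Z/(-1790380) + 748941/E(-2217, L(16)) = 858554/(-1790380) + 748941/(-556 - 2217) = 858554*(-1/1790380) + 748941/(-2773) = -429277/895190 + 748941*(-1/2773) = -429277/895190 - 748941/2773 = -671634878911/2482361870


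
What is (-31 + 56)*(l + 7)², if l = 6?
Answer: 4225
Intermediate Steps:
(-31 + 56)*(l + 7)² = (-31 + 56)*(6 + 7)² = 25*13² = 25*169 = 4225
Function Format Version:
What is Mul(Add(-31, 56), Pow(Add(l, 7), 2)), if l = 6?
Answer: 4225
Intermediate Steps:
Mul(Add(-31, 56), Pow(Add(l, 7), 2)) = Mul(Add(-31, 56), Pow(Add(6, 7), 2)) = Mul(25, Pow(13, 2)) = Mul(25, 169) = 4225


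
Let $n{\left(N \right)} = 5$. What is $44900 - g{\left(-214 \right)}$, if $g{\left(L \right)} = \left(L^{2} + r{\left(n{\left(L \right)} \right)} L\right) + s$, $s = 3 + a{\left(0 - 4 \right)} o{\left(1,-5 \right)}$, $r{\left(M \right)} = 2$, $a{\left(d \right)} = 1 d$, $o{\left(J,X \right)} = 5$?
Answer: $-451$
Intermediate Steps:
$a{\left(d \right)} = d$
$s = -17$ ($s = 3 + \left(0 - 4\right) 5 = 3 - 20 = -17$)
$g{\left(L \right)} = -17 + L^{2} + 2 L$ ($g{\left(L \right)} = \left(L^{2} + 2 L\right) - 17 = -17 + L^{2} + 2 L$)
$44900 - g{\left(-214 \right)} = 44900 - \left(-17 + \left(-214\right)^{2} + 2 \left(-214\right)\right) = 44900 - \left(-17 + 45796 - 428\right) = 44900 - 45351 = -451$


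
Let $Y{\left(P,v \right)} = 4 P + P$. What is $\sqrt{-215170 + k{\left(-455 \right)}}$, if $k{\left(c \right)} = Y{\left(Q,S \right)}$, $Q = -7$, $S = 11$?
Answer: $i \sqrt{215205} \approx 463.9 i$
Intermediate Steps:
$Y{\left(P,v \right)} = 5 P$
$k{\left(c \right)} = -35$ ($k{\left(c \right)} = 5 \left(-7\right) = -35$)
$\sqrt{-215170 + k{\left(-455 \right)}} = \sqrt{-215170 - 35} = \sqrt{-215205} = i \sqrt{215205}$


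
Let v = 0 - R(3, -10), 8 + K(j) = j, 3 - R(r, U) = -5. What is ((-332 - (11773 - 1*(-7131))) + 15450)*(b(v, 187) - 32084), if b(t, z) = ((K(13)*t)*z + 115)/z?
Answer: 22742778378/187 ≈ 1.2162e+8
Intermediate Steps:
R(r, U) = 8 (R(r, U) = 3 - 1*(-5) = 3 + 5 = 8)
K(j) = -8 + j
v = -8 (v = 0 - 1*8 = 0 - 8 = -8)
b(t, z) = (115 + 5*t*z)/z (b(t, z) = (((-8 + 13)*t)*z + 115)/z = ((5*t)*z + 115)/z = (5*t*z + 115)/z = (115 + 5*t*z)/z)
((-332 - (11773 - 1*(-7131))) + 15450)*(b(v, 187) - 32084) = ((-332 - (11773 - 1*(-7131))) + 15450)*((5*(-8) + 115/187) - 32084) = ((-332 - (11773 + 7131)) + 15450)*((-40 + 115*(1/187)) - 32084) = ((-332 - 1*18904) + 15450)*((-40 + 115/187) - 32084) = ((-332 - 18904) + 15450)*(-7365/187 - 32084) = (-19236 + 15450)*(-6007073/187) = -3786*(-6007073/187) = 22742778378/187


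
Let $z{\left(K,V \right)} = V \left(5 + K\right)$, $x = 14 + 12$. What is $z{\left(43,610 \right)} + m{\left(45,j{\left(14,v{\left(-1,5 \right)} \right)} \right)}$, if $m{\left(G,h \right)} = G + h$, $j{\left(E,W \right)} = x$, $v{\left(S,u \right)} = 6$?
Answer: $29351$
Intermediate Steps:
$x = 26$
$j{\left(E,W \right)} = 26$
$z{\left(43,610 \right)} + m{\left(45,j{\left(14,v{\left(-1,5 \right)} \right)} \right)} = 610 \left(5 + 43\right) + \left(45 + 26\right) = 610 \cdot 48 + 71 = 29280 + 71 = 29351$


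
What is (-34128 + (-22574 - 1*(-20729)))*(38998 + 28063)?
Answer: -2412385353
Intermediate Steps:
(-34128 + (-22574 - 1*(-20729)))*(38998 + 28063) = (-34128 + (-22574 + 20729))*67061 = (-34128 - 1845)*67061 = -35973*67061 = -2412385353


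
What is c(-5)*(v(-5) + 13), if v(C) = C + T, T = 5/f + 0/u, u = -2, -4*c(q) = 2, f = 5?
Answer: -9/2 ≈ -4.5000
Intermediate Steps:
c(q) = -1/2 (c(q) = -1/4*2 = -1/2)
T = 1 (T = 5/5 + 0/(-2) = 5*(1/5) + 0*(-1/2) = 1 + 0 = 1)
v(C) = 1 + C (v(C) = C + 1 = 1 + C)
c(-5)*(v(-5) + 13) = -((1 - 5) + 13)/2 = -(-4 + 13)/2 = -1/2*9 = -9/2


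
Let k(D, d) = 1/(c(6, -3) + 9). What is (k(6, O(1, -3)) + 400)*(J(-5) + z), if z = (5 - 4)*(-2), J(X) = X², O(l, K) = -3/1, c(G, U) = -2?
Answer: 64423/7 ≈ 9203.3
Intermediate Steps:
O(l, K) = -3 (O(l, K) = -3*1 = -3)
k(D, d) = ⅐ (k(D, d) = 1/(-2 + 9) = 1/7 = ⅐)
z = -2 (z = 1*(-2) = -2)
(k(6, O(1, -3)) + 400)*(J(-5) + z) = (⅐ + 400)*((-5)² - 2) = 2801*(25 - 2)/7 = (2801/7)*23 = 64423/7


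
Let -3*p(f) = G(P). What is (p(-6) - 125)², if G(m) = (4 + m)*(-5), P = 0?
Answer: 126025/9 ≈ 14003.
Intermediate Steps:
G(m) = -20 - 5*m
p(f) = 20/3 (p(f) = -(-20 - 5*0)/3 = -(-20 + 0)/3 = -⅓*(-20) = 20/3)
(p(-6) - 125)² = (20/3 - 125)² = (-355/3)² = 126025/9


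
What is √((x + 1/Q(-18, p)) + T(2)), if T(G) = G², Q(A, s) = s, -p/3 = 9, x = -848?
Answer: I*√68367/9 ≈ 29.052*I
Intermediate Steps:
p = -27 (p = -3*9 = -27)
√((x + 1/Q(-18, p)) + T(2)) = √((-848 + 1/(-27)) + 2²) = √((-848 - 1/27) + 4) = √(-22897/27 + 4) = √(-22789/27) = I*√68367/9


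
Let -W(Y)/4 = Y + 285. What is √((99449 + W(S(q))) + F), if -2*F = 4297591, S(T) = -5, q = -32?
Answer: I*√8201866/2 ≈ 1431.9*I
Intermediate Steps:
W(Y) = -1140 - 4*Y (W(Y) = -4*(Y + 285) = -4*(285 + Y) = -1140 - 4*Y)
F = -4297591/2 (F = -½*4297591 = -4297591/2 ≈ -2.1488e+6)
√((99449 + W(S(q))) + F) = √((99449 + (-1140 - 4*(-5))) - 4297591/2) = √((99449 + (-1140 + 20)) - 4297591/2) = √((99449 - 1120) - 4297591/2) = √(98329 - 4297591/2) = √(-4100933/2) = I*√8201866/2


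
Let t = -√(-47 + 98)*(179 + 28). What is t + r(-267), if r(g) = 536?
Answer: 536 - 207*√51 ≈ -942.28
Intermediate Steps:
t = -207*√51 (t = -√51*207 = -207*√51 ≈ -1478.3)
t + r(-267) = -207*√51 + 536 = 536 - 207*√51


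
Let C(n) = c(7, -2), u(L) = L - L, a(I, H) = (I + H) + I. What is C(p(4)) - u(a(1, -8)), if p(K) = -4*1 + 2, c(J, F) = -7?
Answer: -7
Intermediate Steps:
a(I, H) = H + 2*I (a(I, H) = (H + I) + I = H + 2*I)
p(K) = -2 (p(K) = -4 + 2 = -2)
u(L) = 0
C(n) = -7
C(p(4)) - u(a(1, -8)) = -7 - 1*0 = -7 + 0 = -7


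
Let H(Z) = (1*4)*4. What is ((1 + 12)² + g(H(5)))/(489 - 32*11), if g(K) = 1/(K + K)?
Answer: 5409/4384 ≈ 1.2338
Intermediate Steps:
H(Z) = 16 (H(Z) = 4*4 = 16)
g(K) = 1/(2*K)
((1 + 12)² + g(H(5)))/(489 - 32*11) = ((1 + 12)² + (½)/16)/(489 - 32*11) = (13² + (½)*(1/16))/(489 - 352) = (169 + 1/32)/137 = (5409/32)*(1/137) = 5409/4384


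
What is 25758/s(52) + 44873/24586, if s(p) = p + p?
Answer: 159488245/639236 ≈ 249.50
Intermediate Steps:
s(p) = 2*p
25758/s(52) + 44873/24586 = 25758/((2*52)) + 44873/24586 = 25758/104 + 44873*(1/24586) = 25758*(1/104) + 44873/24586 = 12879/52 + 44873/24586 = 159488245/639236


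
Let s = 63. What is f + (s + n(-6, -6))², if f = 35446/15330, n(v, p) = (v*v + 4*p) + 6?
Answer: 50307788/7665 ≈ 6563.3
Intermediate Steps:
n(v, p) = 6 + v² + 4*p (n(v, p) = (v² + 4*p) + 6 = 6 + v² + 4*p)
f = 17723/7665 (f = 35446*(1/15330) = 17723/7665 ≈ 2.3122)
f + (s + n(-6, -6))² = 17723/7665 + (63 + (6 + (-6)² + 4*(-6)))² = 17723/7665 + (63 + (6 + 36 - 24))² = 17723/7665 + (63 + 18)² = 17723/7665 + 81² = 17723/7665 + 6561 = 50307788/7665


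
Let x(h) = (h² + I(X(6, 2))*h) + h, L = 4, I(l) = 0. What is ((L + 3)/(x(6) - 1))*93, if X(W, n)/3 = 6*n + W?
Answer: 651/41 ≈ 15.878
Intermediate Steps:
X(W, n) = 3*W + 18*n (X(W, n) = 3*(6*n + W) = 3*(W + 6*n) = 3*W + 18*n)
x(h) = h + h² (x(h) = (h² + 0*h) + h = (h² + 0) + h = h² + h = h + h²)
((L + 3)/(x(6) - 1))*93 = ((4 + 3)/(6*(1 + 6) - 1))*93 = (7/(6*7 - 1))*93 = (7/(42 - 1))*93 = (7/41)*93 = 651/41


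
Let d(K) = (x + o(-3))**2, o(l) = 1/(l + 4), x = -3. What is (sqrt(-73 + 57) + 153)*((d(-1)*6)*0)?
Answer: 0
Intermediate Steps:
o(l) = 1/(4 + l)
d(K) = 4 (d(K) = (-3 + 1/(4 - 3))**2 = (-3 + 1/1)**2 = (-3 + 1)**2 = (-2)**2 = 4)
(sqrt(-73 + 57) + 153)*((d(-1)*6)*0) = (sqrt(-73 + 57) + 153)*((4*6)*0) = (sqrt(-16) + 153)*(24*0) = (4*I + 153)*0 = (153 + 4*I)*0 = 0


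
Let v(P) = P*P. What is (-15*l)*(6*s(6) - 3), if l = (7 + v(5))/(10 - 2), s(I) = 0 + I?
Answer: -1980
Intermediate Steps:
s(I) = I
v(P) = P²
l = 4 (l = (7 + 5²)/(10 - 2) = (7 + 25)/8 = 32*(⅛) = 4)
(-15*l)*(6*s(6) - 3) = (-15*4)*(6*6 - 3) = -60*(36 - 3) = -60*33 = -1980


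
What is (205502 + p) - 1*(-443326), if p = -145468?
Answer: 503360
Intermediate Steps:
(205502 + p) - 1*(-443326) = (205502 - 145468) - 1*(-443326) = 60034 + 443326 = 503360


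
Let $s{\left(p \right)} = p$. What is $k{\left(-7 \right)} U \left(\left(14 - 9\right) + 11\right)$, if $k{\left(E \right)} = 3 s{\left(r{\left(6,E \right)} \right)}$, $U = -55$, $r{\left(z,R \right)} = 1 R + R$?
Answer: $36960$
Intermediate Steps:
$r{\left(z,R \right)} = 2 R$ ($r{\left(z,R \right)} = R + R = 2 R$)
$k{\left(E \right)} = 6 E$ ($k{\left(E \right)} = 3 \cdot 2 E = 6 E$)
$k{\left(-7 \right)} U \left(\left(14 - 9\right) + 11\right) = 6 \left(-7\right) \left(-55\right) \left(\left(14 - 9\right) + 11\right) = \left(-42\right) \left(-55\right) \left(5 + 11\right) = 2310 \cdot 16 = 36960$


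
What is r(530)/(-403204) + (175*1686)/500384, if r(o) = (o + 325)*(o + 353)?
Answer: -32350883295/25219603792 ≈ -1.2828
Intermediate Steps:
r(o) = (325 + o)*(353 + o)
r(530)/(-403204) + (175*1686)/500384 = (114725 + 530² + 678*530)/(-403204) + (175*1686)/500384 = (114725 + 280900 + 359340)*(-1/403204) + 295050*(1/500384) = 754965*(-1/403204) + 147525/250192 = -754965/403204 + 147525/250192 = -32350883295/25219603792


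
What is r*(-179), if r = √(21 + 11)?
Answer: -716*√2 ≈ -1012.6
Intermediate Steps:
r = 4*√2 (r = √32 = 4*√2 ≈ 5.6569)
r*(-179) = (4*√2)*(-179) = -716*√2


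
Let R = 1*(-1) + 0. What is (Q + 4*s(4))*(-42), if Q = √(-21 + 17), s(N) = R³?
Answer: 168 - 84*I ≈ 168.0 - 84.0*I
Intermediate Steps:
R = -1 (R = -1 + 0 = -1)
s(N) = -1 (s(N) = (-1)³ = -1)
Q = 2*I (Q = √(-4) = 2*I ≈ 2.0*I)
(Q + 4*s(4))*(-42) = (2*I + 4*(-1))*(-42) = (2*I - 4)*(-42) = (-4 + 2*I)*(-42) = 168 - 84*I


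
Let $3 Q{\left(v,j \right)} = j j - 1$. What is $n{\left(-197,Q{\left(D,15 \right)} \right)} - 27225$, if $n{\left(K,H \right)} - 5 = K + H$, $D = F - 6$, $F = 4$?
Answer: $- \frac{82027}{3} \approx -27342.0$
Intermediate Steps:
$D = -2$ ($D = 4 - 6 = -2$)
$Q{\left(v,j \right)} = - \frac{1}{3} + \frac{j^{2}}{3}$ ($Q{\left(v,j \right)} = \frac{j j - 1}{3} = \frac{j^{2} - 1}{3} = \frac{-1 + j^{2}}{3} = - \frac{1}{3} + \frac{j^{2}}{3}$)
$n{\left(K,H \right)} = 5 + H + K$ ($n{\left(K,H \right)} = 5 + \left(K + H\right) = 5 + \left(H + K\right) = 5 + H + K$)
$n{\left(-197,Q{\left(D,15 \right)} \right)} - 27225 = \left(5 - \left(\frac{1}{3} - \frac{15^{2}}{3}\right) - 197\right) - 27225 = \left(5 + \left(- \frac{1}{3} + \frac{1}{3} \cdot 225\right) - 197\right) - 27225 = \left(5 + \left(- \frac{1}{3} + 75\right) - 197\right) - 27225 = \left(5 + \frac{224}{3} - 197\right) - 27225 = - \frac{352}{3} - 27225 = - \frac{82027}{3}$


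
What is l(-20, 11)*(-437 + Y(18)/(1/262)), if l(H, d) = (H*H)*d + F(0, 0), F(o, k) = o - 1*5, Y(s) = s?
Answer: 18806205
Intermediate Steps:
F(o, k) = -5 + o (F(o, k) = o - 5 = -5 + o)
l(H, d) = -5 + d*H² (l(H, d) = (H*H)*d + (-5 + 0) = H²*d - 5 = d*H² - 5 = -5 + d*H²)
l(-20, 11)*(-437 + Y(18)/(1/262)) = (-5 + 11*(-20)²)*(-437 + 18/(1/262)) = (-5 + 11*400)*(-437 + 18/(1/262)) = (-5 + 4400)*(-437 + 18*262) = 4395*(-437 + 4716) = 4395*4279 = 18806205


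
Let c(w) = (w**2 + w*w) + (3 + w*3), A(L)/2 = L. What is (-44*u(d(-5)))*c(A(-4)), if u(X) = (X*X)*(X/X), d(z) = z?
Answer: -117700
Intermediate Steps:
A(L) = 2*L
u(X) = X**2 (u(X) = X**2*1 = X**2)
c(w) = 3 + 2*w**2 + 3*w (c(w) = (w**2 + w**2) + (3 + 3*w) = 2*w**2 + (3 + 3*w) = 3 + 2*w**2 + 3*w)
(-44*u(d(-5)))*c(A(-4)) = (-44*(-5)**2)*(3 + 2*(2*(-4))**2 + 3*(2*(-4))) = (-44*25)*(3 + 2*(-8)**2 + 3*(-8)) = -1100*(3 + 2*64 - 24) = -1100*(3 + 128 - 24) = -1100*107 = -117700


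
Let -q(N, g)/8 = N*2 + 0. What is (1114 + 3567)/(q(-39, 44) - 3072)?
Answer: -4681/2448 ≈ -1.9122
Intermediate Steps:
q(N, g) = -16*N (q(N, g) = -8*(N*2 + 0) = -8*(2*N + 0) = -16*N)
(1114 + 3567)/(q(-39, 44) - 3072) = (1114 + 3567)/(-16*(-39) - 3072) = 4681/(624 - 3072) = 4681/(-2448) = 4681*(-1/2448) = -4681/2448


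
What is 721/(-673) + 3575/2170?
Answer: 168281/292082 ≈ 0.57614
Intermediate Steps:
721/(-673) + 3575/2170 = 721*(-1/673) + 3575*(1/2170) = -721/673 + 715/434 = 168281/292082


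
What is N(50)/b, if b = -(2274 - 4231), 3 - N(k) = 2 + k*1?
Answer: -49/1957 ≈ -0.025038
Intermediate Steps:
N(k) = 1 - k (N(k) = 3 - (2 + k*1) = 3 - (2 + k) = 3 + (-2 - k) = 1 - k)
b = 1957 (b = -1*(-1957) = 1957)
N(50)/b = (1 - 1*50)/1957 = (1 - 50)*(1/1957) = -49*1/1957 = -49/1957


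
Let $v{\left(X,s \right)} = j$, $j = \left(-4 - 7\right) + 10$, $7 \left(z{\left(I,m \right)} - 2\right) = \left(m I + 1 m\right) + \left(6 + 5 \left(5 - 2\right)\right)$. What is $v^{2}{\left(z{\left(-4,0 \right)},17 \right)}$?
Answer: $1$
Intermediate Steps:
$z{\left(I,m \right)} = 5 + \frac{m}{7} + \frac{I m}{7}$ ($z{\left(I,m \right)} = 2 + \frac{\left(m I + 1 m\right) + \left(6 + 5 \left(5 - 2\right)\right)}{7} = 2 + \frac{\left(I m + m\right) + \left(6 + 5 \cdot 3\right)}{7} = 2 + \frac{\left(m + I m\right) + \left(6 + 15\right)}{7} = 2 + \frac{\left(m + I m\right) + 21}{7} = 2 + \frac{21 + m + I m}{7} = 2 + \left(3 + \frac{m}{7} + \frac{I m}{7}\right) = 5 + \frac{m}{7} + \frac{I m}{7}$)
$j = -1$ ($j = -11 + 10 = -1$)
$v{\left(X,s \right)} = -1$
$v^{2}{\left(z{\left(-4,0 \right)},17 \right)} = \left(-1\right)^{2} = 1$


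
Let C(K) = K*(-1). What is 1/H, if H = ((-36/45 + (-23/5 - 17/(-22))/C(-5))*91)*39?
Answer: -550/3055689 ≈ -0.00017999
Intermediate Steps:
C(K) = -K
H = -3055689/550 (H = ((-36/45 + (-23/5 - 17/(-22))/((-1*(-5))))*91)*39 = ((-36*1/45 + (-23*⅕ - 17*(-1/22))/5)*91)*39 = ((-⅘ + (-23/5 + 17/22)*(⅕))*91)*39 = ((-⅘ - 421/110*⅕)*91)*39 = ((-⅘ - 421/550)*91)*39 = -861/550*91*39 = -78351/550*39 = -3055689/550 ≈ -5555.8)
1/H = 1/(-3055689/550) = -550/3055689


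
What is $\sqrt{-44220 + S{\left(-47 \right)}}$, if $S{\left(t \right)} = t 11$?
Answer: $7 i \sqrt{913} \approx 211.51 i$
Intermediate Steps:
$S{\left(t \right)} = 11 t$
$\sqrt{-44220 + S{\left(-47 \right)}} = \sqrt{-44220 + 11 \left(-47\right)} = \sqrt{-44220 - 517} = \sqrt{-44737} = 7 i \sqrt{913}$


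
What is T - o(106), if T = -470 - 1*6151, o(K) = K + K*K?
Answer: -17963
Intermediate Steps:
o(K) = K + K²
T = -6621 (T = -470 - 6151 = -6621)
T - o(106) = -6621 - 106*(1 + 106) = -6621 - 106*107 = -6621 - 1*11342 = -6621 - 11342 = -17963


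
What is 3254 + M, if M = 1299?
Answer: 4553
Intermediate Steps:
3254 + M = 3254 + 1299 = 4553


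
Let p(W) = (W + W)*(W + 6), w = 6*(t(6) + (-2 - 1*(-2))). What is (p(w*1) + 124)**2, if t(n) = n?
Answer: 9909904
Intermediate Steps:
w = 36 (w = 6*(6 + (-2 - 1*(-2))) = 6*(6 + (-2 + 2)) = 6*(6 + 0) = 6*6 = 36)
p(W) = 2*W*(6 + W) (p(W) = (2*W)*(6 + W) = 2*W*(6 + W))
(p(w*1) + 124)**2 = (2*(36*1)*(6 + 36*1) + 124)**2 = (2*36*(6 + 36) + 124)**2 = (2*36*42 + 124)**2 = (3024 + 124)**2 = 3148**2 = 9909904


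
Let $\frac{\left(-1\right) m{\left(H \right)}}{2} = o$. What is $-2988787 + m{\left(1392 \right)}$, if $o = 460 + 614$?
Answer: $-2990935$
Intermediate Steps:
$o = 1074$
$m{\left(H \right)} = -2148$ ($m{\left(H \right)} = \left(-2\right) 1074 = -2148$)
$-2988787 + m{\left(1392 \right)} = -2988787 - 2148 = -2990935$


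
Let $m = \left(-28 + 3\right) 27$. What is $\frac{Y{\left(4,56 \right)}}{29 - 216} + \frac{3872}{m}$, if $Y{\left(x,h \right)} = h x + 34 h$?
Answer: $- \frac{2160464}{126225} \approx -17.116$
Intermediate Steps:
$Y{\left(x,h \right)} = 34 h + h x$
$m = -675$ ($m = \left(-25\right) 27 = -675$)
$\frac{Y{\left(4,56 \right)}}{29 - 216} + \frac{3872}{m} = \frac{56 \left(34 + 4\right)}{29 - 216} + \frac{3872}{-675} = \frac{56 \cdot 38}{29 - 216} + 3872 \left(- \frac{1}{675}\right) = \frac{2128}{-187} - \frac{3872}{675} = 2128 \left(- \frac{1}{187}\right) - \frac{3872}{675} = - \frac{2128}{187} - \frac{3872}{675} = - \frac{2160464}{126225}$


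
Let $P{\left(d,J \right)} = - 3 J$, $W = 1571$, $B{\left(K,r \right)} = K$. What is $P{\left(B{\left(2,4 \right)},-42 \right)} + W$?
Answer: $1697$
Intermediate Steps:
$P{\left(B{\left(2,4 \right)},-42 \right)} + W = \left(-3\right) \left(-42\right) + 1571 = 126 + 1571 = 1697$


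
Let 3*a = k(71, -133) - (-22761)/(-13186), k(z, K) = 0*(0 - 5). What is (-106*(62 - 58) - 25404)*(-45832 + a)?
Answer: 7804554449846/6593 ≈ 1.1838e+9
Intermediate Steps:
k(z, K) = 0 (k(z, K) = 0*(-5) = 0)
a = -7587/13186 (a = (0 - (-22761)/(-13186))/3 = (0 - (-22761)*(-1)/13186)/3 = (0 - 1*22761/13186)/3 = (0 - 22761/13186)/3 = (⅓)*(-22761/13186) = -7587/13186 ≈ -0.57538)
(-106*(62 - 58) - 25404)*(-45832 + a) = (-106*(62 - 58) - 25404)*(-45832 - 7587/13186) = (-106*4 - 25404)*(-604348339/13186) = (-424 - 25404)*(-604348339/13186) = -25828*(-604348339/13186) = 7804554449846/6593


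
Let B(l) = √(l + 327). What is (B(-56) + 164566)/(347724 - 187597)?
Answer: 164566/160127 + √271/160127 ≈ 1.0278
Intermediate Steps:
B(l) = √(327 + l)
(B(-56) + 164566)/(347724 - 187597) = (√(327 - 56) + 164566)/(347724 - 187597) = (√271 + 164566)/160127 = (164566 + √271)*(1/160127) = 164566/160127 + √271/160127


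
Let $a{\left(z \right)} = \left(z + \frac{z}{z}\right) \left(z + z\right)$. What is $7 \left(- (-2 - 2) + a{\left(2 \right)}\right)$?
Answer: $112$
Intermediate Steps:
$a{\left(z \right)} = 2 z \left(1 + z\right)$ ($a{\left(z \right)} = \left(z + 1\right) 2 z = \left(1 + z\right) 2 z = 2 z \left(1 + z\right)$)
$7 \left(- (-2 - 2) + a{\left(2 \right)}\right) = 7 \left(- (-2 - 2) + 2 \cdot 2 \left(1 + 2\right)\right) = 7 \left(\left(-1\right) \left(-4\right) + 2 \cdot 2 \cdot 3\right) = 7 \left(4 + 12\right) = 7 \cdot 16 = 112$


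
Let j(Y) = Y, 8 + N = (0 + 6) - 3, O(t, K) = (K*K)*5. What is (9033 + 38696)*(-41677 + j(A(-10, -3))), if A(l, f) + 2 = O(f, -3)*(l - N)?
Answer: -2000036016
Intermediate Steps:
O(t, K) = 5*K**2 (O(t, K) = K**2*5 = 5*K**2)
N = -5 (N = -8 + ((0 + 6) - 3) = -8 + (6 - 3) = -8 + 3 = -5)
A(l, f) = 223 + 45*l (A(l, f) = -2 + (5*(-3)**2)*(l - 1*(-5)) = -2 + (5*9)*(l + 5) = -2 + 45*(5 + l) = -2 + (225 + 45*l) = 223 + 45*l)
(9033 + 38696)*(-41677 + j(A(-10, -3))) = (9033 + 38696)*(-41677 + (223 + 45*(-10))) = 47729*(-41677 + (223 - 450)) = 47729*(-41677 - 227) = 47729*(-41904) = -2000036016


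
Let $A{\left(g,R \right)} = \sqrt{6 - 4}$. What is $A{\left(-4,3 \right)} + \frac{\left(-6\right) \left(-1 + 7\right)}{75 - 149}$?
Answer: $\frac{18}{37} + \sqrt{2} \approx 1.9007$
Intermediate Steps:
$A{\left(g,R \right)} = \sqrt{2}$
$A{\left(-4,3 \right)} + \frac{\left(-6\right) \left(-1 + 7\right)}{75 - 149} = \sqrt{2} + \frac{\left(-6\right) \left(-1 + 7\right)}{75 - 149} = \sqrt{2} + \frac{\left(-6\right) 6}{-74} = \sqrt{2} - - \frac{18}{37} = \sqrt{2} + \frac{18}{37} = \frac{18}{37} + \sqrt{2}$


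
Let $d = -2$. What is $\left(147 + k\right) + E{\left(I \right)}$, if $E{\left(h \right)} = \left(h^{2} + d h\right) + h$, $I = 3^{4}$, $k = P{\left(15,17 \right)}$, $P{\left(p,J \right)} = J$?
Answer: $6644$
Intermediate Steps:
$k = 17$
$I = 81$
$E{\left(h \right)} = h^{2} - h$ ($E{\left(h \right)} = \left(h^{2} - 2 h\right) + h = h^{2} - h$)
$\left(147 + k\right) + E{\left(I \right)} = \left(147 + 17\right) + 81 \left(-1 + 81\right) = 164 + 81 \cdot 80 = 164 + 6480 = 6644$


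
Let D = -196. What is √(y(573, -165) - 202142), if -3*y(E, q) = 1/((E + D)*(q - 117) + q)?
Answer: I*√2291841007443129/106479 ≈ 449.6*I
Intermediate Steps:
y(E, q) = -1/(3*(q + (-196 + E)*(-117 + q))) (y(E, q) = -1/(3*((E - 196)*(q - 117) + q)) = -1/(3*((-196 + E)*(-117 + q) + q)) = -1/(3*(q + (-196 + E)*(-117 + q))))
√(y(573, -165) - 202142) = √(-1/(68796 - 585*(-165) - 351*573 + 3*573*(-165)) - 202142) = √(-1/(68796 + 96525 - 201123 - 283635) - 202142) = √(-1/(-319437) - 202142) = √(-1*(-1/319437) - 202142) = √(1/319437 - 202142) = √(-64571634053/319437) = I*√2291841007443129/106479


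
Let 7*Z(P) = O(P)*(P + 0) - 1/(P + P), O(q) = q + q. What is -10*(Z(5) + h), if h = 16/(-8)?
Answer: -359/7 ≈ -51.286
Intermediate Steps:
O(q) = 2*q
h = -2 (h = 16*(-⅛) = -2)
Z(P) = -1/(14*P) + 2*P²/7 (Z(P) = ((2*P)*(P + 0) - 1/(P + P))/7 = ((2*P)*P - 1/(2*P))/7 = (2*P² - 1/(2*P))/7 = -1/(14*P) + 2*P²/7)
-10*(Z(5) + h) = -10*((1/14)*(-1 + 4*5³)/5 - 2) = -10*((1/14)*(⅕)*(-1 + 4*125) - 2) = -10*((1/14)*(⅕)*(-1 + 500) - 2) = -10*((1/14)*(⅕)*499 - 2) = -10*(499/70 - 2) = -10*359/70 = -359/7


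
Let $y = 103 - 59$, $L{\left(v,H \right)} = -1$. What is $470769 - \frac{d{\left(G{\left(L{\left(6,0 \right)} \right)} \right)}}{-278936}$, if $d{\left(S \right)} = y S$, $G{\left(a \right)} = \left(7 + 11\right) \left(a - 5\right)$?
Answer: $\frac{16414302129}{34867} \approx 4.7077 \cdot 10^{5}$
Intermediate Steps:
$G{\left(a \right)} = -90 + 18 a$ ($G{\left(a \right)} = 18 \left(-5 + a\right) = -90 + 18 a$)
$y = 44$ ($y = 103 - 59 = 44$)
$d{\left(S \right)} = 44 S$
$470769 - \frac{d{\left(G{\left(L{\left(6,0 \right)} \right)} \right)}}{-278936} = 470769 - \frac{44 \left(-90 + 18 \left(-1\right)\right)}{-278936} = 470769 - 44 \left(-90 - 18\right) \left(- \frac{1}{278936}\right) = 470769 - 44 \left(-108\right) \left(- \frac{1}{278936}\right) = 470769 - \left(-4752\right) \left(- \frac{1}{278936}\right) = 470769 - \frac{594}{34867} = \frac{16414302129}{34867}$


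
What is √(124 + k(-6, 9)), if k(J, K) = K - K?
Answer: 2*√31 ≈ 11.136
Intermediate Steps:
k(J, K) = 0
√(124 + k(-6, 9)) = √(124 + 0) = √124 = 2*√31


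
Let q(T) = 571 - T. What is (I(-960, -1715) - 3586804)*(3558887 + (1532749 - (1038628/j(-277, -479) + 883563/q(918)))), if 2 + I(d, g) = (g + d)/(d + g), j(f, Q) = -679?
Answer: -4306375386015475105/235613 ≈ -1.8277e+13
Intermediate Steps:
I(d, g) = -1 (I(d, g) = -2 + (g + d)/(d + g) = -2 + (d + g)/(d + g) = -2 + 1 = -1)
(I(-960, -1715) - 3586804)*(3558887 + (1532749 - (1038628/j(-277, -479) + 883563/q(918)))) = (-1 - 3586804)*(3558887 + (1532749 - (1038628/(-679) + 883563/(571 - 1*918)))) = -3586805*(3558887 + (1532749 - (1038628*(-1/679) + 883563/(571 - 918)))) = -3586805*(3558887 + (1532749 - (-1038628/679 + 883563/(-347)))) = -3586805*(3558887 + (1532749 - (-1038628/679 + 883563*(-1/347)))) = -3586805*(3558887 + (1532749 - (-1038628/679 - 883563/347))) = -3586805*(3558887 + (1532749 - 1*(-960343193/235613))) = -3586805*(3558887 + (1532749 + 960343193/235613)) = -3586805*(3558887 + 362095933330/235613) = -3586805*1200615976061/235613 = -4306375386015475105/235613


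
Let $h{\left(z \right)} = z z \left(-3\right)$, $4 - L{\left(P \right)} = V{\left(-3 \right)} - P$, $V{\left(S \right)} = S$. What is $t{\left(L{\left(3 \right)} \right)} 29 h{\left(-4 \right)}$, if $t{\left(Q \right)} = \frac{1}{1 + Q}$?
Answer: $- \frac{1392}{11} \approx -126.55$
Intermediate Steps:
$L{\left(P \right)} = 7 + P$ ($L{\left(P \right)} = 4 - \left(-3 - P\right) = 4 + \left(3 + P\right) = 7 + P$)
$h{\left(z \right)} = - 3 z^{2}$ ($h{\left(z \right)} = z^{2} \left(-3\right) = - 3 z^{2}$)
$t{\left(L{\left(3 \right)} \right)} 29 h{\left(-4 \right)} = \frac{1}{1 + \left(7 + 3\right)} 29 \left(- 3 \left(-4\right)^{2}\right) = \frac{1}{1 + 10} \cdot 29 \left(\left(-3\right) 16\right) = \frac{1}{11} \cdot 29 \left(-48\right) = \frac{29}{11} \left(-48\right) = - \frac{1392}{11}$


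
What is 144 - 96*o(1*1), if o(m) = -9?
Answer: 1008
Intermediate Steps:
144 - 96*o(1*1) = 144 - 96*(-9) = 144 + 864 = 1008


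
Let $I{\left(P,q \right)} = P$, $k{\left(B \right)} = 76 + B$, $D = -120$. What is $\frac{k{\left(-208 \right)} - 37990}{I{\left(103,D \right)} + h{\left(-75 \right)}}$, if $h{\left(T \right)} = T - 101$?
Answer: $\frac{38122}{73} \approx 522.22$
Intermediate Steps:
$h{\left(T \right)} = -101 + T$
$\frac{k{\left(-208 \right)} - 37990}{I{\left(103,D \right)} + h{\left(-75 \right)}} = \frac{\left(76 - 208\right) - 37990}{103 - 176} = \frac{-132 - 37990}{103 - 176} = - \frac{38122}{-73} = \left(-38122\right) \left(- \frac{1}{73}\right) = \frac{38122}{73}$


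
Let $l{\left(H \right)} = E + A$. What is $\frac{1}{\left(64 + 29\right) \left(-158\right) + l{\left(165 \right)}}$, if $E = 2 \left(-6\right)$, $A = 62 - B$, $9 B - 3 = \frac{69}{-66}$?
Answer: $- \frac{198}{2899555} \approx -6.8286 \cdot 10^{-5}$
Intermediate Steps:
$B = \frac{43}{198}$ ($B = \frac{1}{3} + \frac{69 \frac{1}{-66}}{9} = \frac{1}{3} + \frac{69 \left(- \frac{1}{66}\right)}{9} = \frac{1}{3} + \frac{1}{9} \left(- \frac{23}{22}\right) = \frac{1}{3} - \frac{23}{198} = \frac{43}{198} \approx 0.21717$)
$A = \frac{12233}{198}$ ($A = 62 - \frac{43}{198} = \frac{12233}{198} \approx 61.783$)
$E = -12$
$l{\left(H \right)} = \frac{9857}{198}$ ($l{\left(H \right)} = -12 + \frac{12233}{198} = \frac{9857}{198}$)
$\frac{1}{\left(64 + 29\right) \left(-158\right) + l{\left(165 \right)}} = \frac{1}{\left(64 + 29\right) \left(-158\right) + \frac{9857}{198}} = \frac{1}{93 \left(-158\right) + \frac{9857}{198}} = \frac{1}{-14694 + \frac{9857}{198}} = \frac{1}{- \frac{2899555}{198}} = - \frac{198}{2899555}$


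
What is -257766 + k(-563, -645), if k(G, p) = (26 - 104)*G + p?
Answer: -214497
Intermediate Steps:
k(G, p) = p - 78*G (k(G, p) = -78*G + p = p - 78*G)
-257766 + k(-563, -645) = -257766 + (-645 - 78*(-563)) = -257766 + (-645 + 43914) = -257766 + 43269 = -214497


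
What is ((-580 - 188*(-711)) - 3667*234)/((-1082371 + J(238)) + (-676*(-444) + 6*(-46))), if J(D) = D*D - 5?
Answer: 362495/362932 ≈ 0.99880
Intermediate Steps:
J(D) = -5 + D**2 (J(D) = D**2 - 5 = -5 + D**2)
((-580 - 188*(-711)) - 3667*234)/((-1082371 + J(238)) + (-676*(-444) + 6*(-46))) = ((-580 - 188*(-711)) - 3667*234)/((-1082371 + (-5 + 238**2)) + (-676*(-444) + 6*(-46))) = ((-580 + 133668) - 858078)/((-1082371 + (-5 + 56644)) + (300144 - 276)) = (133088 - 858078)/((-1082371 + 56639) + 299868) = -724990/(-1025732 + 299868) = -724990/(-725864) = -724990*(-1/725864) = 362495/362932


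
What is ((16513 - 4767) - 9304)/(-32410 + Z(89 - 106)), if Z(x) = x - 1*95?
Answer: -1221/16261 ≈ -0.075088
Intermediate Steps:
Z(x) = -95 + x (Z(x) = x - 95 = -95 + x)
((16513 - 4767) - 9304)/(-32410 + Z(89 - 106)) = ((16513 - 4767) - 9304)/(-32410 + (-95 + (89 - 106))) = (11746 - 9304)/(-32410 + (-95 - 17)) = 2442/(-32410 - 112) = 2442/(-32522) = 2442*(-1/32522) = -1221/16261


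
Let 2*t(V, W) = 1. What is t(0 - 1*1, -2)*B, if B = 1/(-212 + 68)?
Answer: -1/288 ≈ -0.0034722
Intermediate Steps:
t(V, W) = ½ (t(V, W) = (½)*1 = ½)
B = -1/144 (B = 1/(-144) = -1/144 ≈ -0.0069444)
t(0 - 1*1, -2)*B = (½)*(-1/144) = -1/288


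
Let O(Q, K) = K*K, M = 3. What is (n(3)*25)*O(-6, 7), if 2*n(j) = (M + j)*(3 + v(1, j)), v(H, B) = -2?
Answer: 3675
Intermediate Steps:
O(Q, K) = K²
n(j) = 3/2 + j/2 (n(j) = ((3 + j)*(3 - 2))/2 = ((3 + j)*1)/2 = (3 + j)/2 = 3/2 + j/2)
(n(3)*25)*O(-6, 7) = ((3/2 + (½)*3)*25)*7² = ((3/2 + 3/2)*25)*49 = (3*25)*49 = 75*49 = 3675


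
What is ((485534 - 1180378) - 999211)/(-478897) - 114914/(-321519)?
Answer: 599702839403/153974484543 ≈ 3.8948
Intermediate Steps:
((485534 - 1180378) - 999211)/(-478897) - 114914/(-321519) = (-694844 - 999211)*(-1/478897) - 114914*(-1/321519) = -1694055*(-1/478897) + 114914/321519 = 1694055/478897 + 114914/321519 = 599702839403/153974484543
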